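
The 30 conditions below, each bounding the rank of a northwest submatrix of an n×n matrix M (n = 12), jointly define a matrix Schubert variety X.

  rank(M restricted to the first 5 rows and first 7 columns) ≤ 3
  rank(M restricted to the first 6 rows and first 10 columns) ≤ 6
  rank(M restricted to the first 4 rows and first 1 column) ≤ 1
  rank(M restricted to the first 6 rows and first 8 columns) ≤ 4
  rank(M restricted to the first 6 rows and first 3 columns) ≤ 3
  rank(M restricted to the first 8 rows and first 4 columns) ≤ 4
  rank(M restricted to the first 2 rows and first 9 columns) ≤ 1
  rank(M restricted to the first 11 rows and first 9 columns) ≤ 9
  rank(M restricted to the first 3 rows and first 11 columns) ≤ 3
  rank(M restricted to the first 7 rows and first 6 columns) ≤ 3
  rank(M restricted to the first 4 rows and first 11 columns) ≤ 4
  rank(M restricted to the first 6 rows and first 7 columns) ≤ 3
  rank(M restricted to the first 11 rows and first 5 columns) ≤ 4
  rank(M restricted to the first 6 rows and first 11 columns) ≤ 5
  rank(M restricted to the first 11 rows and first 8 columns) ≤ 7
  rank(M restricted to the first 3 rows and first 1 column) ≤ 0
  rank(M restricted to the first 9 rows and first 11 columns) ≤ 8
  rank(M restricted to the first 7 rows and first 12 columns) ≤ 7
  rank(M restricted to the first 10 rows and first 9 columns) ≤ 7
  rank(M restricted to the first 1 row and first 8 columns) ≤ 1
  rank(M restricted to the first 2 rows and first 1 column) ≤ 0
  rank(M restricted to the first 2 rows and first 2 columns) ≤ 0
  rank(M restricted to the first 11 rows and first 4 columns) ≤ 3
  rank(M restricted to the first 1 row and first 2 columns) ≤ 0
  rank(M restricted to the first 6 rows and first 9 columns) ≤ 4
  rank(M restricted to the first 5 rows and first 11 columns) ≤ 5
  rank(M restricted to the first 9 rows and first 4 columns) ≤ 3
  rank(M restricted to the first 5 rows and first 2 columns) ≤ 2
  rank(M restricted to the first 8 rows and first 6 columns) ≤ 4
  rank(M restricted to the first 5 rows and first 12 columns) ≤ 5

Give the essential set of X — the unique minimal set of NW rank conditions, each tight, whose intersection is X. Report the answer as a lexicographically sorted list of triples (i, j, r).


The tightest implied rank at each (i,j), from the 30 conditions:

  i=1: 0, 0, 1, 1, 1, 1, 1, 1, 1, 1, 1, 1
  i=2: 0, 0, 1, 1, 1, 1, 1, 1, 1, 2, 2, 2
  i=3: 0, 1, 2, 2, 2, 2, 2, 2, 2, 3, 3, 3
  i=4: 1, 2, 3, 3, 3, 3, 3, 3, 3, 4, 4, 4
  i=5: 1, 2, 3, 3, 3, 3, 3, 4, 4, 5, 5, 5
  i=6: 1, 2, 3, 3, 3, 3, 3, 4, 4, 5, 5, 6
  i=7: 1, 2, 3, 3, 3, 3, 4, 5, 5, 6, 6, 7
  i=8: 1, 2, 3, 3, 4, 4, 5, 6, 6, 7, 7, 8
  i=9: 1, 2, 3, 3, 4, 5, 6, 7, 7, 8, 8, 9
  i=10: 1, 2, 3, 3, 4, 5, 6, 7, 7, 8, 9, 10
  i=11: 1, 2, 3, 3, 4, 5, 6, 7, 8, 9, 10, 11
  i=12: 1, 2, 3, 4, 5, 6, 7, 8, 9, 10, 11, 12

second differences of R give the permutation w = (3, 10, 2, 1, 8, 12, 7, 5, 6, 11, 9, 4).

ℓ(w)=29; the 9 essential cells (i,j,r):

[(2, 2, 0), (2, 9, 1), (3, 1, 0), (6, 7, 3), (6, 9, 4), (6, 11, 5), (7, 6, 3), (10, 9, 7), (11, 4, 3)]


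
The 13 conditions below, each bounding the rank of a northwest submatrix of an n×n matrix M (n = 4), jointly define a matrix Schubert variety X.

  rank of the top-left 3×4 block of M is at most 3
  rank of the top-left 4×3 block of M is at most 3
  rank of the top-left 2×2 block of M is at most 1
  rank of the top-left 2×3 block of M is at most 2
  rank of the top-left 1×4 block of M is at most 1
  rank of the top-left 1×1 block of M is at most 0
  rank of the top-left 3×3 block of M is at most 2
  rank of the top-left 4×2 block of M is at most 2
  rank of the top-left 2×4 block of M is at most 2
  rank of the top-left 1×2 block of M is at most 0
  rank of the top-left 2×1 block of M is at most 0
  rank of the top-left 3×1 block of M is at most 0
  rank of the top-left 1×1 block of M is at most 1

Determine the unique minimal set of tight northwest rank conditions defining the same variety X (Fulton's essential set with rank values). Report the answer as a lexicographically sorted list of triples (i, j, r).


Propagating the 13 rank bounds to every northwest block:

  i=1: 0 0 1 1
  i=2: 0 1 2 2
  i=3: 0 1 2 3
  i=4: 1 2 3 4

the unique w with this rank table is (3, 2, 4, 1).

|D(w)|=4, |Ess(w)|=2:

[(1, 2, 0), (3, 1, 0)]


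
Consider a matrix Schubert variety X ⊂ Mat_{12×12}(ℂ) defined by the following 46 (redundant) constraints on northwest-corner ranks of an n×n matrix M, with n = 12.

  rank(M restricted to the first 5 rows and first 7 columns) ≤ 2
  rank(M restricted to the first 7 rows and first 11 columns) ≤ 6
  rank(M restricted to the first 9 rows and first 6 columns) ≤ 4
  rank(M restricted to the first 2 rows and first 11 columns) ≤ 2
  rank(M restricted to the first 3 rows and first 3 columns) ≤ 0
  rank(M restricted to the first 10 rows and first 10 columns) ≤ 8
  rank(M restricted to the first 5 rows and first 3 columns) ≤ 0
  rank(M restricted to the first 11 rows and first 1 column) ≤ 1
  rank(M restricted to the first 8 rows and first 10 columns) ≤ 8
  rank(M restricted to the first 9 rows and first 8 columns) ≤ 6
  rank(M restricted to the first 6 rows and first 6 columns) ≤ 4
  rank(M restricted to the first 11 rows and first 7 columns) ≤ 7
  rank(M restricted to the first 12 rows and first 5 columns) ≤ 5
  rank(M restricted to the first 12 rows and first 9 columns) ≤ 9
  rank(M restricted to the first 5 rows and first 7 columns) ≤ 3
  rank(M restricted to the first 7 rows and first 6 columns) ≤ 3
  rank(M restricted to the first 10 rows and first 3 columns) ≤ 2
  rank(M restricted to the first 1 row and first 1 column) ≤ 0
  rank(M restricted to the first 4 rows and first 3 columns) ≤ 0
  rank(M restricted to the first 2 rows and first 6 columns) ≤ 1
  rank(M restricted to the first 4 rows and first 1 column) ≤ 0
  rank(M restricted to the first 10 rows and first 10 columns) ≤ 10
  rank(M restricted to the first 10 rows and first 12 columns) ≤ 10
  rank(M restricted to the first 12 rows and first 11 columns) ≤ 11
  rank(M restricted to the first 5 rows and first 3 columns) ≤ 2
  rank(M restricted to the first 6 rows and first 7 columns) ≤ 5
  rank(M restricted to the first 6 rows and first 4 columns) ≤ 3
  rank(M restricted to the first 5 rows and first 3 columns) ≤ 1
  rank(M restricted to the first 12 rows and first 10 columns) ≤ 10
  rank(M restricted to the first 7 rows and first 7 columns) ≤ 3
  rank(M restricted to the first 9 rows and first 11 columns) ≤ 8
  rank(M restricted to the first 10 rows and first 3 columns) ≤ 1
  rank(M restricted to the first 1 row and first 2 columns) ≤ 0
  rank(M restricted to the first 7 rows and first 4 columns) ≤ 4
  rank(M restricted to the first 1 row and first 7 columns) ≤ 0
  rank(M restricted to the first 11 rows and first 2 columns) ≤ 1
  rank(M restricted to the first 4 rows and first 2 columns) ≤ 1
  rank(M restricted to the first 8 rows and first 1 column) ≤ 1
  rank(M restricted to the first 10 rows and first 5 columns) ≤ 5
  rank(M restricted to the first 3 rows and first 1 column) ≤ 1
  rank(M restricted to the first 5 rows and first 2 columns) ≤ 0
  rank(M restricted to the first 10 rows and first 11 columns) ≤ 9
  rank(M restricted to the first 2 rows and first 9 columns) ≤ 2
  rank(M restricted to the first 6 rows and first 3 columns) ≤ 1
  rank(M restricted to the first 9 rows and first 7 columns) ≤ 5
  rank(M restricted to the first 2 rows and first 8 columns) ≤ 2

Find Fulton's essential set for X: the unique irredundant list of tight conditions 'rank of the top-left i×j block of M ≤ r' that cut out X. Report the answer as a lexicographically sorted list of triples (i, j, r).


Recovering R(i,j) via the rank-extension bound from the 46 conditions:

  row 1: 0 0 0 0 0 0 0 1 1 1 1 1
  row 2: 0 0 0 1 1 1 1 2 2 2 2 2
  row 3: 0 0 0 1 2 2 2 3 3 3 3 3
  row 4: 0 0 0 1 2 2 2 3 4 4 4 4
  row 5: 0 0 0 1 2 2 2 3 4 5 5 5
  row 6: 1 1 1 2 3 3 3 4 5 6 6 6
  row 7: 1 1 1 2 3 3 3 4 5 6 6 7
  row 8: 1 1 1 2 3 4 4 5 6 7 7 8
  row 9: 1 1 1 2 3 4 5 6 7 8 8 9
  row 10: 1 1 1 2 3 4 5 6 7 8 9 10
  row 11: 1 1 2 3 4 5 6 7 8 9 10 11
  row 12: 1 2 3 4 5 6 7 8 9 10 11 12

giving w = (8, 4, 5, 9, 10, 1, 12, 6, 7, 11, 3, 2) via Δ²R.

Rothe diagram D(w) (35 cells), 7 SE-corners (essential conditions):

[(1, 7, 0), (5, 3, 0), (5, 7, 2), (7, 7, 3), (7, 11, 6), (10, 3, 1), (11, 2, 1)]


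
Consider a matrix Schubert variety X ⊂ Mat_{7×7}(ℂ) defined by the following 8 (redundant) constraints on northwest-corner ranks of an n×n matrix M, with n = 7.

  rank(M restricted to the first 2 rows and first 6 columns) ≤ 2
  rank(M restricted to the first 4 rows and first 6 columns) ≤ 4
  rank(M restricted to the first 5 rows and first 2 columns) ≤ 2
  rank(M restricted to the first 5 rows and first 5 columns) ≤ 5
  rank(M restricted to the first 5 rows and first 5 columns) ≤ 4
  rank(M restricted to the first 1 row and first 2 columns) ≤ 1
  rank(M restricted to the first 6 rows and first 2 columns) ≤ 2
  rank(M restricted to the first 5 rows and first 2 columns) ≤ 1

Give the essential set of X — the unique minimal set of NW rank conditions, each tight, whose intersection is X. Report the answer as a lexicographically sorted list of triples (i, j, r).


Computing R[i][j] = min implied NW-rank bound (n=7, 8 conditions):

  row 1: 1 | 1 | 1 | 1 | 1 | 1 | 1
  row 2: 1 | 1 | 2 | 2 | 2 | 2 | 2
  row 3: 1 | 1 | 2 | 3 | 3 | 3 | 3
  row 4: 1 | 1 | 2 | 3 | 4 | 4 | 4
  row 5: 1 | 1 | 2 | 3 | 4 | 5 | 5
  row 6: 1 | 2 | 3 | 4 | 5 | 6 | 6
  row 7: 1 | 2 | 3 | 4 | 5 | 6 | 7

hence w(1..7) = (1, 3, 4, 5, 6, 2, 7).

|D(w)|=4, |Ess(w)|=1:

[(5, 2, 1)]


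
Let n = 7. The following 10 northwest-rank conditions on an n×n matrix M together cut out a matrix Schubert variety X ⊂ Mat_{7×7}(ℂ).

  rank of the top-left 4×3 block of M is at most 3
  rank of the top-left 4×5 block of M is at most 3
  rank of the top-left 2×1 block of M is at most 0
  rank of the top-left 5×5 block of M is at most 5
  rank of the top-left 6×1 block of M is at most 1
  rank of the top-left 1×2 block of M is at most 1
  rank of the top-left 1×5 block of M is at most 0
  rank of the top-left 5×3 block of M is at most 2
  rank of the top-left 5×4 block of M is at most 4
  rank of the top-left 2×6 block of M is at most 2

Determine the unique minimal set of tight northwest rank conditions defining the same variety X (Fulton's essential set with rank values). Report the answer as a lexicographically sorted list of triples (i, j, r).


The tightest implied rank at each (i,j), from the 10 conditions:

  0 | 0 | 0 | 0 | 0 | 1 | 1
  0 | 1 | 1 | 1 | 1 | 2 | 2
  1 | 2 | 2 | 2 | 2 | 3 | 3
  1 | 2 | 2 | 3 | 3 | 4 | 4
  1 | 2 | 2 | 3 | 4 | 5 | 5
  1 | 2 | 3 | 4 | 5 | 6 | 6
  1 | 2 | 3 | 4 | 5 | 6 | 7

hence w(1..7) = (6, 2, 1, 4, 5, 3, 7).

|D(w)|=8, |Ess(w)|=3:

[(1, 5, 0), (2, 1, 0), (5, 3, 2)]


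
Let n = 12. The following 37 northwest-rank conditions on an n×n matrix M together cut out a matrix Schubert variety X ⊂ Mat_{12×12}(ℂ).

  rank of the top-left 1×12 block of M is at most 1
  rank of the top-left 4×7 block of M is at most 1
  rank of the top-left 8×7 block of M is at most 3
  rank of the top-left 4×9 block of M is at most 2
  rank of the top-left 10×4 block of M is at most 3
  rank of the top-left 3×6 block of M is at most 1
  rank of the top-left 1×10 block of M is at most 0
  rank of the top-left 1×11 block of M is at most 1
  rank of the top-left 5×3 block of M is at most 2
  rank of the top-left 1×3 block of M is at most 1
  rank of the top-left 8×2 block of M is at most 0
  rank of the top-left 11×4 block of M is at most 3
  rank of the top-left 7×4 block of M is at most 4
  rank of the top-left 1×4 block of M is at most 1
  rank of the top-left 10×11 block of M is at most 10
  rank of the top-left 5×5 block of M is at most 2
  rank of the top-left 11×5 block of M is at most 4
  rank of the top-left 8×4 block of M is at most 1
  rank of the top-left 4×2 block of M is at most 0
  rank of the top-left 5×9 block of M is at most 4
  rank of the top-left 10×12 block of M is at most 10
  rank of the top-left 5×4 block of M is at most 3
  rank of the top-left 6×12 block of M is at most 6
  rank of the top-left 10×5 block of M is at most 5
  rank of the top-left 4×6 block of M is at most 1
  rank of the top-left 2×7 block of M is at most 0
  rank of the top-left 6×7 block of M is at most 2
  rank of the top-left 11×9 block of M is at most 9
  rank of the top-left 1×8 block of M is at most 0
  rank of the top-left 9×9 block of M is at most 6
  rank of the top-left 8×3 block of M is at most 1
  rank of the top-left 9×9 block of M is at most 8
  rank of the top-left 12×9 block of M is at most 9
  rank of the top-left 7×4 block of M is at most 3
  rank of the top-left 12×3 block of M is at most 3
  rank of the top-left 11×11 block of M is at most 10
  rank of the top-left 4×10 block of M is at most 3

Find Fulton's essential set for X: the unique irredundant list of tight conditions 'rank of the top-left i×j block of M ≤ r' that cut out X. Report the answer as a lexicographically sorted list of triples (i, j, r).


Reconstructing r_w from the 37 given conditions:

  i=1: 0  0  0  0  0  0  0  0  0  0  1  1
  i=2: 0  0  0  0  0  0  0  1  1  1  2  2
  i=3: 0  0  1  1  1  1  1  2  2  2  3  3
  i=4: 0  0  1  1  1  1  1  2  2  3  4  4
  i=5: 0  0  1  1  2  2  2  3  3  4  5  5
  i=6: 0  0  1  1  2  2  2  3  4  5  6  6
  i=7: 0  0  1  1  2  3  3  4  5  6  7  7
  i=8: 0  0  1  1  2  3  3  4  5  6  7  8
  i=9: 1  1  2  2  3  4  4  5  6  7  8  9
  i=10: 1  2  3  3  4  5  5  6  7  8  9  10
  i=11: 1  2  3  3  4  5  6  7  8  9  10  11
  i=12: 1  2  3  4  5  6  7  8  9  10  11  12

giving w = (11, 8, 3, 10, 5, 9, 6, 12, 1, 2, 7, 4) via Δ²R.

|D(w)|=42, |Ess(w)|=9:

[(1, 10, 0), (2, 7, 0), (4, 7, 1), (4, 9, 2), (6, 7, 2), (8, 2, 0), (8, 4, 1), (8, 7, 3), (11, 4, 3)]


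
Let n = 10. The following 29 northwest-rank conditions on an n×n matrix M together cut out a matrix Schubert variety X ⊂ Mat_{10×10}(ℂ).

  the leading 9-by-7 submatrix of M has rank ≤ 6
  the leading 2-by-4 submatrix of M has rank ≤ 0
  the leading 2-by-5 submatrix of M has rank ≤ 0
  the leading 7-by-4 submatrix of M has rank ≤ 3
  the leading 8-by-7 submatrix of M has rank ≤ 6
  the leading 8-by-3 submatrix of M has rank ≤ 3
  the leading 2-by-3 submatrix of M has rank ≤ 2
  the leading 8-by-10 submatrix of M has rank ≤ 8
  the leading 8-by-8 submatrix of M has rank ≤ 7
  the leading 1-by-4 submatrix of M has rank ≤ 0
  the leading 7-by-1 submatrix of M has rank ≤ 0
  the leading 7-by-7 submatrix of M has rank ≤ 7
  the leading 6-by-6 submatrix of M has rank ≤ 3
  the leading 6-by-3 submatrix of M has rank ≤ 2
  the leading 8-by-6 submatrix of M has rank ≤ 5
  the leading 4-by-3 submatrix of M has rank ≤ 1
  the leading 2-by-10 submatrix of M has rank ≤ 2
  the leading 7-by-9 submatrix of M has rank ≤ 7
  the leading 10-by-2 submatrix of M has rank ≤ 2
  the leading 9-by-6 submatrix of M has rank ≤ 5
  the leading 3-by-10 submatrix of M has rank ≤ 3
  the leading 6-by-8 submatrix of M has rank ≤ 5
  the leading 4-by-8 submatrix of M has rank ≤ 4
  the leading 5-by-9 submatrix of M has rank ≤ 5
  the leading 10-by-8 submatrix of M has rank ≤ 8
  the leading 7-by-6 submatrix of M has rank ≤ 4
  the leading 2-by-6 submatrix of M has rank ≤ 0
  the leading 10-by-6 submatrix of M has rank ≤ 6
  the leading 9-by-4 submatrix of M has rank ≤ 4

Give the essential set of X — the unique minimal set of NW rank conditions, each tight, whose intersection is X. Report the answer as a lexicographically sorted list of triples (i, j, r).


Computing R[i][j] = min implied NW-rank bound (n=10, 29 conditions):

  R[1]: 0 0 0 0 0 0 1 1 1 1
  R[2]: 0 0 0 0 0 0 1 2 2 2
  R[3]: 0 1 1 1 1 1 2 3 3 3
  R[4]: 0 1 1 2 2 2 3 4 4 4
  R[5]: 0 1 2 3 3 3 4 5 5 5
  R[6]: 0 1 2 3 3 3 4 5 6 6
  R[7]: 0 1 2 3 4 4 5 6 7 7
  R[8]: 1 2 3 4 5 5 6 7 8 8
  R[9]: 1 2 3 4 5 5 6 7 8 9
  R[10]: 1 2 3 4 5 6 7 8 9 10

hence w(1..10) = (7, 8, 2, 4, 3, 9, 5, 1, 10, 6).

|D(w)|=21, |Ess(w)|=5:

[(2, 6, 0), (4, 3, 1), (6, 6, 3), (7, 1, 0), (9, 6, 5)]


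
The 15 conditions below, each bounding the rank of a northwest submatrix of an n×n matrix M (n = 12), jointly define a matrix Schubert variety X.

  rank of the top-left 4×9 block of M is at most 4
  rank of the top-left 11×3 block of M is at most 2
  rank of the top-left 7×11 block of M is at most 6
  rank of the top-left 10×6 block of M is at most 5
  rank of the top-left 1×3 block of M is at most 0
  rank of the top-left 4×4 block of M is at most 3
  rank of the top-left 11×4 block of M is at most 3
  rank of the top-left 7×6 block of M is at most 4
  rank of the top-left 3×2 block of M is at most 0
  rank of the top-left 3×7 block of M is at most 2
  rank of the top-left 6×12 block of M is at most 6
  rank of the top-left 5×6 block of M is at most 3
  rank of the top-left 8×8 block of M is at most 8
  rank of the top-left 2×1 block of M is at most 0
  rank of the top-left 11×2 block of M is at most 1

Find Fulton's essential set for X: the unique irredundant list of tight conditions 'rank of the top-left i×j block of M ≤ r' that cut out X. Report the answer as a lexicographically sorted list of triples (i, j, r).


Reconstructing r_w from the 15 given conditions:

  row 1: 0  0  0  1  1  1  1  1  1  1  1  1
  row 2: 0  0  1  2  2  2  2  2  2  2  2  2
  row 3: 0  0  1  2  2  2  2  3  3  3  3  3
  row 4: 1  1  2  3  3  3  3  4  4  4  4  4
  row 5: 1  1  2  3  3  3  4  5  5  5  5  5
  row 6: 1  1  2  3  4  4  5  6  6  6  6  6
  row 7: 1  1  2  3  4  4  5  6  6  6  6  7
  row 8: 1  1  2  3  4  5  6  7  7  7  7  8
  row 9: 1  1  2  3  4  5  6  7  8  8  8  9
  row 10: 1  1  2  3  4  5  6  7  8  9  9  10
  row 11: 1  1  2  3  4  5  6  7  8  9  10  11
  row 12: 1  2  3  4  5  6  7  8  9  10  11  12

second differences of R give the permutation w = (4, 3, 8, 1, 7, 5, 12, 6, 9, 10, 11, 2).

ℓ(w)=23; the 7 essential cells (i,j,r):

[(1, 3, 0), (3, 2, 0), (3, 7, 2), (5, 6, 3), (7, 6, 4), (7, 11, 6), (11, 2, 1)]


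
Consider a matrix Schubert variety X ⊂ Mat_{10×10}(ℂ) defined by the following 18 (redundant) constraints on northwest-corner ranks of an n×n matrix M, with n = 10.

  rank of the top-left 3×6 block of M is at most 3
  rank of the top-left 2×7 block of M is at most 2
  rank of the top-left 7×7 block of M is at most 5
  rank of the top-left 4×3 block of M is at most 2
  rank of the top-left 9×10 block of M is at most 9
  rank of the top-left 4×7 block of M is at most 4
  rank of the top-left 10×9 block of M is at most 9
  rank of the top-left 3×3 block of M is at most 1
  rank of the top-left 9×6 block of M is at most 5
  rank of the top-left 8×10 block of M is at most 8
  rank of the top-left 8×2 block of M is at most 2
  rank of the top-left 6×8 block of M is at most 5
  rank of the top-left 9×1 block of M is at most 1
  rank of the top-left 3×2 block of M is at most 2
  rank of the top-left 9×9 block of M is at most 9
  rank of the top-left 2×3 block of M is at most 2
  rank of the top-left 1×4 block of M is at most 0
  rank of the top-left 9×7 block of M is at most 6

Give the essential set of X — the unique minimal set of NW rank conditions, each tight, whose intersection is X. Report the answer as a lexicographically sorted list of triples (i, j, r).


Reconstructing r_w from the 18 given conditions:

  0  0  0  0  1  1  1  1  1  1
  1  1  1  1  2  2  2  2  2  2
  1  1  1  2  3  3  3  3  3  3
  1  2  2  3  4  4  4  4  4  4
  1  2  3  4  5  5  5  5  5  5
  1  2  3  4  5  5  5  5  6  6
  1  2  3  4  5  5  5  6  7  7
  1  2  3  4  5  5  6  7  8  8
  1  2  3  4  5  5  6  7  8  9
  1  2  3  4  5  6  7  8  9  10

giving w = (5, 1, 4, 2, 3, 9, 8, 7, 10, 6) via Δ²R.

Fulton essential set (5 of the 13 Rothe cells):

[(1, 4, 0), (3, 3, 1), (6, 8, 5), (7, 7, 5), (9, 6, 5)]


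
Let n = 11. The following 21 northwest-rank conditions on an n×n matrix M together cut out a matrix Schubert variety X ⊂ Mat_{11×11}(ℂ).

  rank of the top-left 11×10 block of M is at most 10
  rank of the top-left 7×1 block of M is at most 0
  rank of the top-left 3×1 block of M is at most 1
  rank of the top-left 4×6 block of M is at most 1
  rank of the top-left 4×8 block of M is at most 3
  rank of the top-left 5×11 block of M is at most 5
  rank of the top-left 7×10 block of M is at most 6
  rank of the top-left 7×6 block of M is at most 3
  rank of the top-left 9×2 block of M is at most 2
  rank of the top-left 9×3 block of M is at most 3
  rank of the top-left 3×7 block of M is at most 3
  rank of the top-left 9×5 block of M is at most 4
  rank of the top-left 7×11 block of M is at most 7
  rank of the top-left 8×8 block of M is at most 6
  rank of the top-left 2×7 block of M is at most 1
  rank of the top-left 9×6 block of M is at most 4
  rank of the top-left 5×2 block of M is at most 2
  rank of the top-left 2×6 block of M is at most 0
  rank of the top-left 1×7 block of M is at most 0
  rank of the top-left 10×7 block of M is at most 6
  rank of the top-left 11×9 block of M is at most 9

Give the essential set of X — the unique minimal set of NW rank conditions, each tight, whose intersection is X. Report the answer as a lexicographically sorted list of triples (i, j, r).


Propagating the 21 rank bounds to every northwest block:

  i=1: 0 0 0 0 0 0 0 1 1 1 1
  i=2: 0 0 0 0 0 0 1 2 2 2 2
  i=3: 0 1 1 1 1 1 2 3 3 3 3
  i=4: 0 1 1 1 1 1 2 3 4 4 4
  i=5: 0 1 2 2 2 2 3 4 5 5 5
  i=6: 0 1 2 3 3 3 4 5 6 6 6
  i=7: 0 1 2 3 3 3 4 5 6 6 7
  i=8: 1 2 3 4 4 4 5 6 7 7 8
  i=9: 1 2 3 4 4 4 5 6 7 8 9
  i=10: 1 2 3 4 5 5 6 7 8 9 10
  i=11: 1 2 3 4 5 6 7 8 9 10 11

the unique w with this rank table is (8, 7, 2, 9, 3, 4, 11, 1, 10, 5, 6).

Fulton essential set (7 of the 27 Rothe cells):

[(1, 7, 0), (2, 6, 0), (4, 6, 1), (7, 1, 0), (7, 6, 3), (7, 10, 6), (9, 6, 4)]


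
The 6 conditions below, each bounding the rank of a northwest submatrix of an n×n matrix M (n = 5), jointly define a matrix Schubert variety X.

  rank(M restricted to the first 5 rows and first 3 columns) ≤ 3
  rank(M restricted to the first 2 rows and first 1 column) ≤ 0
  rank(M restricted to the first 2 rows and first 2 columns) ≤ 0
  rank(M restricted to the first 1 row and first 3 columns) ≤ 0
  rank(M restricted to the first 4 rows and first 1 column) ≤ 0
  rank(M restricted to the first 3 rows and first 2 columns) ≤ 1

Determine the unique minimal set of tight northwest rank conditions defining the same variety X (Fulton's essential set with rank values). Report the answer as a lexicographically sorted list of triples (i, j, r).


Reconstructing r_w from the 6 given conditions:

  row 1: 0  0  0  1  1
  row 2: 0  0  1  2  2
  row 3: 0  1  2  3  3
  row 4: 0  1  2  3  4
  row 5: 1  2  3  4  5

the unique w with this rank table is (4, 3, 2, 5, 1).

Rothe diagram D(w) (7 cells), 3 SE-corners (essential conditions):

[(1, 3, 0), (2, 2, 0), (4, 1, 0)]


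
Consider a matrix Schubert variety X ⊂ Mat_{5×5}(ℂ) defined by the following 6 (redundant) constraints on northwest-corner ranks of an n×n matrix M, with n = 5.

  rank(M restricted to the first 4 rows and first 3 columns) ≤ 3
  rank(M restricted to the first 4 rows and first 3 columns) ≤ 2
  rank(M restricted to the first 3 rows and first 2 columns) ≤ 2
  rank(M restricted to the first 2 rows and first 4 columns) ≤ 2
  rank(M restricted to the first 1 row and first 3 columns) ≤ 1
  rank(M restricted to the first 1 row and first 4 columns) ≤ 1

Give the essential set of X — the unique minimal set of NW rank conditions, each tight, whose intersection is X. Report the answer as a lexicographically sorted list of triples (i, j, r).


Computing R[i][j] = min implied NW-rank bound (n=5, 6 conditions):

  R[1]: 1, 1, 1, 1, 1
  R[2]: 1, 2, 2, 2, 2
  R[3]: 1, 2, 2, 3, 3
  R[4]: 1, 2, 2, 3, 4
  R[5]: 1, 2, 3, 4, 5

second differences of R give the permutation w = (1, 2, 4, 5, 3).

1 SE-corner of the 2-cell Rothe diagram gives Ess(w):

[(4, 3, 2)]


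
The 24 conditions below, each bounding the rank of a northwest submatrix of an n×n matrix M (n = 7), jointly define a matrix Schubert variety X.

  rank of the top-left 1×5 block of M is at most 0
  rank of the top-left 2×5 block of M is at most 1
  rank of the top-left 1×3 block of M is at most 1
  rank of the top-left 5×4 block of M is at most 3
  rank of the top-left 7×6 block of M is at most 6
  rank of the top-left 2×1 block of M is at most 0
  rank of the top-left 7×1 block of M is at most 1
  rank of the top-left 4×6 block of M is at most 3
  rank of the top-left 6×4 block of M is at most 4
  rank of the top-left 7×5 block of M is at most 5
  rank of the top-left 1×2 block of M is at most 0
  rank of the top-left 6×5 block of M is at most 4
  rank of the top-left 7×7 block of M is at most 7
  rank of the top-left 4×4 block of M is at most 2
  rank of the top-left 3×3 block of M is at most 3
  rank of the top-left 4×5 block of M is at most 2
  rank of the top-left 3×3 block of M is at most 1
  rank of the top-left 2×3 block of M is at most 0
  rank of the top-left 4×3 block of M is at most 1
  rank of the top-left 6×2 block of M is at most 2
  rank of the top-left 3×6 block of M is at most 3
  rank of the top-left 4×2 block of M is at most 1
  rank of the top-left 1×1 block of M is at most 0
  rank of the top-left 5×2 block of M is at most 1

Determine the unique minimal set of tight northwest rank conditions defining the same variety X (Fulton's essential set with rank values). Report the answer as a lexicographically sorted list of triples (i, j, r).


The tightest implied rank at each (i,j), from the 24 conditions:

  R[1]: 0 | 0 | 0 | 0 | 0 | 1 | 1
  R[2]: 0 | 0 | 0 | 1 | 1 | 2 | 2
  R[3]: 1 | 1 | 1 | 2 | 2 | 3 | 3
  R[4]: 1 | 1 | 1 | 2 | 2 | 3 | 4
  R[5]: 1 | 1 | 2 | 3 | 3 | 4 | 5
  R[6]: 1 | 2 | 3 | 4 | 4 | 5 | 6
  R[7]: 1 | 2 | 3 | 4 | 5 | 6 | 7

giving w = (6, 4, 1, 7, 3, 2, 5) via Δ²R.

ℓ(w)=12; the 5 essential cells (i,j,r):

[(1, 5, 0), (2, 3, 0), (4, 3, 1), (4, 5, 2), (5, 2, 1)]


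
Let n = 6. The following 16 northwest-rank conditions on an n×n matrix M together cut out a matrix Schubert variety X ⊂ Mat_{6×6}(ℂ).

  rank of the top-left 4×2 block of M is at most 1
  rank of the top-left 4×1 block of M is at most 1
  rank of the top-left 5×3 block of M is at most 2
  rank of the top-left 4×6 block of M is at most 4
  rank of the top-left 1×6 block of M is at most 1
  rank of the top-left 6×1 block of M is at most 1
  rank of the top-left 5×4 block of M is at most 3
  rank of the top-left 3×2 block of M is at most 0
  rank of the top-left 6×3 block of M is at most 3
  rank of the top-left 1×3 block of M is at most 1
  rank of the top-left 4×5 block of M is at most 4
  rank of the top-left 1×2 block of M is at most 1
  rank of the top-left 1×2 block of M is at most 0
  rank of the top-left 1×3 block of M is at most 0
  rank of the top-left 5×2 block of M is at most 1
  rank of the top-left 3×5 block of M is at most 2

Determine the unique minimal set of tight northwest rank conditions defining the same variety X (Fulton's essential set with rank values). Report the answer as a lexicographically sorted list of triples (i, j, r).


Propagating the 16 rank bounds to every northwest block:

  R[1]: 0, 0, 0, 1, 1, 1
  R[2]: 0, 0, 1, 2, 2, 2
  R[3]: 0, 0, 1, 2, 2, 3
  R[4]: 1, 1, 2, 3, 3, 4
  R[5]: 1, 1, 2, 3, 4, 5
  R[6]: 1, 2, 3, 4, 5, 6

so w = (4, 3, 6, 1, 5, 2).

|D(w)|=9, |Ess(w)|=4:

[(1, 3, 0), (3, 2, 0), (3, 5, 2), (5, 2, 1)]


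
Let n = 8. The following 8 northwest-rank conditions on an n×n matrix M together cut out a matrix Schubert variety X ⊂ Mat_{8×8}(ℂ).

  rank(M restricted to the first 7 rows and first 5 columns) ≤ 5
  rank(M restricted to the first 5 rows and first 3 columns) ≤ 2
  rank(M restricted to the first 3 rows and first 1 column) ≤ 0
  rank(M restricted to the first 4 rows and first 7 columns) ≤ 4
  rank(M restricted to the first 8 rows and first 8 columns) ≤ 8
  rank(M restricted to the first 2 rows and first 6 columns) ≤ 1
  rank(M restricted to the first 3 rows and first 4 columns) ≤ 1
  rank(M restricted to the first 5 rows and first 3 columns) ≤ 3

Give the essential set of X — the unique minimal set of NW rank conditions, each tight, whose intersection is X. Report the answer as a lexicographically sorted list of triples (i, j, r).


Recovering R(i,j) via the rank-extension bound from the 8 conditions:

  0 1 1 1 1 1 1 1
  0 1 1 1 1 1 2 2
  0 1 1 1 2 2 3 3
  1 2 2 2 3 3 4 4
  1 2 2 3 4 4 5 5
  1 2 3 4 5 5 6 6
  1 2 3 4 5 6 7 7
  1 2 3 4 5 6 7 8

giving w = (2, 7, 5, 1, 4, 3, 6, 8) via Δ²R.

4 SE-corners of the 10-cell Rothe diagram give Ess(w):

[(2, 6, 1), (3, 1, 0), (3, 4, 1), (5, 3, 2)]


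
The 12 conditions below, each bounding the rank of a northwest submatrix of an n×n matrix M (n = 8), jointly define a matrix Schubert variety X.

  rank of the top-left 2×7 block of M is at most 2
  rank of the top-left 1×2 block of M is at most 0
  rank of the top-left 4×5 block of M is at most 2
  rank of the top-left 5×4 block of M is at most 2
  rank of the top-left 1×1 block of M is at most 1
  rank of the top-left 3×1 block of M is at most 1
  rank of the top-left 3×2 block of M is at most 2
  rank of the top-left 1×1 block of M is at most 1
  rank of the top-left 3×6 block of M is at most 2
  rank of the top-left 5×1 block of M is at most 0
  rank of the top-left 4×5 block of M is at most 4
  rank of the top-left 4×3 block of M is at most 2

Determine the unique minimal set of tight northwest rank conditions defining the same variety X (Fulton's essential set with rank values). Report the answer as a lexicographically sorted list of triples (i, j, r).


The tightest implied rank at each (i,j), from the 12 conditions:

  row 1: 0 | 0 | 1 | 1 | 1 | 1 | 1 | 1
  row 2: 0 | 1 | 2 | 2 | 2 | 2 | 2 | 2
  row 3: 0 | 1 | 2 | 2 | 2 | 2 | 3 | 3
  row 4: 0 | 1 | 2 | 2 | 2 | 3 | 4 | 4
  row 5: 0 | 1 | 2 | 2 | 3 | 4 | 5 | 5
  row 6: 1 | 2 | 3 | 3 | 4 | 5 | 6 | 6
  row 7: 1 | 2 | 3 | 4 | 5 | 6 | 7 | 7
  row 8: 1 | 2 | 3 | 4 | 5 | 6 | 7 | 8

second differences of R give the permutation w = (3, 2, 7, 6, 5, 1, 4, 8).

5 SE-corners of the 12-cell Rothe diagram give Ess(w):

[(1, 2, 0), (3, 6, 2), (4, 5, 2), (5, 1, 0), (5, 4, 2)]


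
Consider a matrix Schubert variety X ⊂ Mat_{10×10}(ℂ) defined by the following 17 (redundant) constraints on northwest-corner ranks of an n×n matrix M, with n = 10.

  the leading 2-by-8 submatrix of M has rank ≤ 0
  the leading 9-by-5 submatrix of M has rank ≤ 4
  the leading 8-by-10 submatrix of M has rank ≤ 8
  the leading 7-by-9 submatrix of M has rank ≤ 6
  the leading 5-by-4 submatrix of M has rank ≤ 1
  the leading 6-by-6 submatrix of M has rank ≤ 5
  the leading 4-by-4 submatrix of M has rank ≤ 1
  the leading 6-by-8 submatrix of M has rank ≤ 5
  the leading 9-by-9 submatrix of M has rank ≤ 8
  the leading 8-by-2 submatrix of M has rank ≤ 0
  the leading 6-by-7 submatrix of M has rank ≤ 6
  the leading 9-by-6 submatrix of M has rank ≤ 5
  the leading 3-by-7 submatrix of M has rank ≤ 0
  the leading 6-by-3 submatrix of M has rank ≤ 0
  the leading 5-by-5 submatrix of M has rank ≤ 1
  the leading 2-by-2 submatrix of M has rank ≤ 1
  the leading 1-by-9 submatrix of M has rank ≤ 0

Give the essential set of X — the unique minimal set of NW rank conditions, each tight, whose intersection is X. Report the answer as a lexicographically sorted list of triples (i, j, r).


Reconstructing r_w from the 17 given conditions:

  row 1: 0 | 0 | 0 | 0 | 0 | 0 | 0 | 0 | 0 | 1
  row 2: 0 | 0 | 0 | 0 | 0 | 0 | 0 | 0 | 1 | 2
  row 3: 0 | 0 | 0 | 0 | 0 | 0 | 0 | 1 | 2 | 3
  row 4: 0 | 0 | 0 | 1 | 1 | 1 | 1 | 2 | 3 | 4
  row 5: 0 | 0 | 0 | 1 | 1 | 2 | 2 | 3 | 4 | 5
  row 6: 0 | 0 | 0 | 1 | 2 | 3 | 3 | 4 | 5 | 6
  row 7: 0 | 0 | 1 | 2 | 3 | 4 | 4 | 5 | 6 | 7
  row 8: 0 | 0 | 1 | 2 | 3 | 4 | 5 | 6 | 7 | 8
  row 9: 1 | 1 | 2 | 3 | 4 | 5 | 6 | 7 | 8 | 9
  row 10: 1 | 2 | 3 | 4 | 5 | 6 | 7 | 8 | 9 | 10

giving w = (10, 9, 8, 4, 6, 5, 3, 7, 1, 2) via Δ²R.

|D(w)|=38, |Ess(w)|=6:

[(1, 9, 0), (2, 8, 0), (3, 7, 0), (5, 5, 1), (6, 3, 0), (8, 2, 0)]


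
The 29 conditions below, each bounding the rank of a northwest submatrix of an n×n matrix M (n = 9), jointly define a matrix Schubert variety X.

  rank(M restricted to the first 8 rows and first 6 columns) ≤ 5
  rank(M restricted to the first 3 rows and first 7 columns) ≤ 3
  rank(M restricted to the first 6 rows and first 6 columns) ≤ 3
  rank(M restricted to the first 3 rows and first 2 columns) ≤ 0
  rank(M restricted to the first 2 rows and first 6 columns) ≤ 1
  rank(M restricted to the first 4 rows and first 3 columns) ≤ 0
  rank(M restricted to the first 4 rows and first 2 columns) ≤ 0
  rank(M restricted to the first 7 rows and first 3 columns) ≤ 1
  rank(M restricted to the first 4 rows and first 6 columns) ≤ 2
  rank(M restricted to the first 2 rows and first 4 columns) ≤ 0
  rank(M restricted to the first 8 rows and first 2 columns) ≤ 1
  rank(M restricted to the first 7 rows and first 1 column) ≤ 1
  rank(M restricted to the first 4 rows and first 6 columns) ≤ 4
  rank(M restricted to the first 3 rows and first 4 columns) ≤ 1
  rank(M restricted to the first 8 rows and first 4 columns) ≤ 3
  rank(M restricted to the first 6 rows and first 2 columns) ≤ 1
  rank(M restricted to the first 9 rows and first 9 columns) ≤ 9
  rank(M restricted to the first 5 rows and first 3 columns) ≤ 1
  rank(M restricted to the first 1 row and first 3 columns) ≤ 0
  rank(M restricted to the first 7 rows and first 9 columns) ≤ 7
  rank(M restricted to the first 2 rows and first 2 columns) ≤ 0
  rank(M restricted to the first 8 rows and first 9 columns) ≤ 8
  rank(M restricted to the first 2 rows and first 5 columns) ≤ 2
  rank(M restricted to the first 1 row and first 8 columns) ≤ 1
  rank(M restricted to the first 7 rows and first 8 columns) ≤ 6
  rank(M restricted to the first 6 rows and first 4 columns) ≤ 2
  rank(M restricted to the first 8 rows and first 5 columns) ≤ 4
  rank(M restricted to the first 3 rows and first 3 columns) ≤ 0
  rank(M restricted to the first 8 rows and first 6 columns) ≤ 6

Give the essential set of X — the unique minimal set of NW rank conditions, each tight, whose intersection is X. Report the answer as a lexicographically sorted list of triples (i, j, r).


Propagating the 29 rank bounds to every northwest block:

  0, 0, 0, 0, 1, 1, 1, 1, 1
  0, 0, 0, 0, 1, 1, 2, 2, 2
  0, 0, 0, 1, 2, 2, 3, 3, 3
  0, 0, 0, 1, 2, 2, 3, 4, 4
  1, 1, 1, 2, 3, 3, 4, 5, 5
  1, 1, 1, 2, 3, 3, 4, 5, 6
  1, 1, 1, 2, 3, 4, 5, 6, 7
  1, 1, 2, 3, 4, 5, 6, 7, 8
  1, 2, 3, 4, 5, 6, 7, 8, 9

second differences of R give the permutation w = (5, 7, 4, 8, 1, 9, 6, 3, 2).

ℓ(w)=22; the 7 essential cells (i,j,r):

[(2, 4, 0), (2, 6, 1), (4, 3, 0), (4, 6, 2), (6, 6, 3), (7, 3, 1), (8, 2, 1)]


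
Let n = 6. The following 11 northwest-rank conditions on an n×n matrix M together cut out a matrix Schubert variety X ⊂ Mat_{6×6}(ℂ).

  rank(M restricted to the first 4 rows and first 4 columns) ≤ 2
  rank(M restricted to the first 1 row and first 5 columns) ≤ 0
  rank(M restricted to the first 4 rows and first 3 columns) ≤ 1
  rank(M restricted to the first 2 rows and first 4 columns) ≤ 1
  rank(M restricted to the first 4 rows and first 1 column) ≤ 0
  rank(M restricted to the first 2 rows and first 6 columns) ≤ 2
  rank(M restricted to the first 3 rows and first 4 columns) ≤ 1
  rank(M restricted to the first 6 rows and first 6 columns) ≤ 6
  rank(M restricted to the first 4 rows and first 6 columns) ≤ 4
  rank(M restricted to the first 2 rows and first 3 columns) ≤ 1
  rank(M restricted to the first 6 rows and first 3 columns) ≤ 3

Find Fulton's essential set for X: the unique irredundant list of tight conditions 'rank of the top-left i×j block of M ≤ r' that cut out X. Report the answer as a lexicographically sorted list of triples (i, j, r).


Reconstructing r_w from the 11 given conditions:

  row 1: 0, 0, 0, 0, 0, 1
  row 2: 0, 1, 1, 1, 1, 2
  row 3: 0, 1, 1, 1, 2, 3
  row 4: 0, 1, 1, 2, 3, 4
  row 5: 1, 2, 2, 3, 4, 5
  row 6: 1, 2, 3, 4, 5, 6

second differences of R give the permutation w = (6, 2, 5, 4, 1, 3).

4 SE-corners of the 11-cell Rothe diagram give Ess(w):

[(1, 5, 0), (3, 4, 1), (4, 1, 0), (4, 3, 1)]


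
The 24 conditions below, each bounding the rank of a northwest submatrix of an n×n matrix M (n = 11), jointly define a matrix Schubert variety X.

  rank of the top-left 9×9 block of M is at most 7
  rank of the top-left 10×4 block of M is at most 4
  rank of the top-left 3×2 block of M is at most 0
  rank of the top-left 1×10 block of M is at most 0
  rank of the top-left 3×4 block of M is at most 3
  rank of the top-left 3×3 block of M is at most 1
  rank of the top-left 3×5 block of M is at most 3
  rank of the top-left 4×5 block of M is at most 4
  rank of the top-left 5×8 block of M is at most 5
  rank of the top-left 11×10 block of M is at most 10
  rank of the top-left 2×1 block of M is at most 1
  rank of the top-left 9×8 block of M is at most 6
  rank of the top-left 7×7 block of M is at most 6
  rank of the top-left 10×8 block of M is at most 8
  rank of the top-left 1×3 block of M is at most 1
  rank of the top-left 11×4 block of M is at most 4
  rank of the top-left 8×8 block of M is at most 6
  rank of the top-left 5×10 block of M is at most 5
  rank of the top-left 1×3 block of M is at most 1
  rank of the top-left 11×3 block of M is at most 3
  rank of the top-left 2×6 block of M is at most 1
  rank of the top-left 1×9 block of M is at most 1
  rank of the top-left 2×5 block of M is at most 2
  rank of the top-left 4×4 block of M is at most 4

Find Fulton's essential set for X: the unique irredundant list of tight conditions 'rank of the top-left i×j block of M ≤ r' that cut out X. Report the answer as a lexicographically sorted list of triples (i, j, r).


Rank table r_w(11×11) implied by the 24 constraints:

  0  0  0  0  0  0  0  0  0  0  1
  0  0  1  1  1  1  1  1  1  1  2
  0  0  1  2  2  2  2  2  2  2  3
  1  1  2  3  3  3  3  3  3  3  4
  1  2  3  4  4  4  4  4  4  4  5
  1  2  3  4  5  5  5  5  5  5  6
  1  2  3  4  5  6  6  6  6  6  7
  1  2  3  4  5  6  6  6  7  7  8
  1  2  3  4  5  6  6  6  7  8  9
  1  2  3  4  5  6  7  7  8  9  10
  1  2  3  4  5  6  7  8  9  10  11

second differences of R give the permutation w = (11, 3, 4, 1, 2, 5, 6, 9, 10, 7, 8).

D(w) has 18 cells with 3 SE-corners; essential set:

[(1, 10, 0), (3, 2, 0), (9, 8, 6)]


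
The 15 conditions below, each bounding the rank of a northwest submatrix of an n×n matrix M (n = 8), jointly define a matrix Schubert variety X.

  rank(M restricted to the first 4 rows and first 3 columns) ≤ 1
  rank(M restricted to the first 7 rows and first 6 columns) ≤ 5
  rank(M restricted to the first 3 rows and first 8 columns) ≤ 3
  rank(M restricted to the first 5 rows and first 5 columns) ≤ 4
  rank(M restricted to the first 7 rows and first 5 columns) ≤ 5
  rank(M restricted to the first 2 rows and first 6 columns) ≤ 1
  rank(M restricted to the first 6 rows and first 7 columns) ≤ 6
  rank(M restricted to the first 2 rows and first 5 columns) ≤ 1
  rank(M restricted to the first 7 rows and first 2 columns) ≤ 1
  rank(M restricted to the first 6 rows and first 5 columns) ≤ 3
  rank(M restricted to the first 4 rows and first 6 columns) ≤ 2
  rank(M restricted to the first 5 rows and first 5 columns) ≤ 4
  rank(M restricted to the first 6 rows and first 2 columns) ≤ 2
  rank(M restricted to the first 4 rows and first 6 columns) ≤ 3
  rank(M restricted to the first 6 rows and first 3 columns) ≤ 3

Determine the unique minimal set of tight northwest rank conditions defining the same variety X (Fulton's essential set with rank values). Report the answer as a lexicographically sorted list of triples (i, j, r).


Recovering R(i,j) via the rank-extension bound from the 15 conditions:

  i=1: 1, 1, 1, 1, 1, 1, 1, 1
  i=2: 1, 1, 1, 1, 1, 1, 2, 2
  i=3: 1, 1, 1, 2, 2, 2, 3, 3
  i=4: 1, 1, 1, 2, 2, 2, 3, 4
  i=5: 1, 1, 2, 3, 3, 3, 4, 5
  i=6: 1, 1, 2, 3, 3, 4, 5, 6
  i=7: 1, 1, 2, 3, 4, 5, 6, 7
  i=8: 1, 2, 3, 4, 5, 6, 7, 8

second differences of R give the permutation w = (1, 7, 4, 8, 3, 6, 5, 2).

D(w) has 15 cells with 5 SE-corners; essential set:

[(2, 6, 1), (4, 3, 1), (4, 6, 2), (6, 5, 3), (7, 2, 1)]
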